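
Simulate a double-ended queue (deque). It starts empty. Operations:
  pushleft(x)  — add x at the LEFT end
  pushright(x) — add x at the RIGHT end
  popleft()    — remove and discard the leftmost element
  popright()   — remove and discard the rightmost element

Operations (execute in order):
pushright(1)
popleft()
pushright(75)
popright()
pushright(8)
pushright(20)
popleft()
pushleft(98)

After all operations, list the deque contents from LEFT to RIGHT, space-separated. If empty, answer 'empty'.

pushright(1): [1]
popleft(): []
pushright(75): [75]
popright(): []
pushright(8): [8]
pushright(20): [8, 20]
popleft(): [20]
pushleft(98): [98, 20]

Answer: 98 20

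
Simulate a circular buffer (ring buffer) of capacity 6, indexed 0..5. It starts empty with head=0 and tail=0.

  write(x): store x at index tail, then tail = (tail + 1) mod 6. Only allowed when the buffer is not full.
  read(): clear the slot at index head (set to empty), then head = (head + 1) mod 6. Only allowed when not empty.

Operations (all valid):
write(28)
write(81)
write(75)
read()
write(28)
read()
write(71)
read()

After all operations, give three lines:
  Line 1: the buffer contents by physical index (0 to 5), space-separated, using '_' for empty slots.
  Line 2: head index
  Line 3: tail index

write(28): buf=[28 _ _ _ _ _], head=0, tail=1, size=1
write(81): buf=[28 81 _ _ _ _], head=0, tail=2, size=2
write(75): buf=[28 81 75 _ _ _], head=0, tail=3, size=3
read(): buf=[_ 81 75 _ _ _], head=1, tail=3, size=2
write(28): buf=[_ 81 75 28 _ _], head=1, tail=4, size=3
read(): buf=[_ _ 75 28 _ _], head=2, tail=4, size=2
write(71): buf=[_ _ 75 28 71 _], head=2, tail=5, size=3
read(): buf=[_ _ _ 28 71 _], head=3, tail=5, size=2

Answer: _ _ _ 28 71 _
3
5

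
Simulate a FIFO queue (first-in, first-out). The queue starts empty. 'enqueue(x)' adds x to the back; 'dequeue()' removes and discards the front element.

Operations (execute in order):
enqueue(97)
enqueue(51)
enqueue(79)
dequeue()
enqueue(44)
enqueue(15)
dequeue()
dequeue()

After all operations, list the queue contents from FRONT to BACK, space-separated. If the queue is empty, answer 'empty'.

enqueue(97): [97]
enqueue(51): [97, 51]
enqueue(79): [97, 51, 79]
dequeue(): [51, 79]
enqueue(44): [51, 79, 44]
enqueue(15): [51, 79, 44, 15]
dequeue(): [79, 44, 15]
dequeue(): [44, 15]

Answer: 44 15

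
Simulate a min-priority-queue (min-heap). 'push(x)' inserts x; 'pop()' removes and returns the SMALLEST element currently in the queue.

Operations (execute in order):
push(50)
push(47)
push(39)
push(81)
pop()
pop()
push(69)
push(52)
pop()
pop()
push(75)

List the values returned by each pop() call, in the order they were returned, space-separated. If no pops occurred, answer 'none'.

push(50): heap contents = [50]
push(47): heap contents = [47, 50]
push(39): heap contents = [39, 47, 50]
push(81): heap contents = [39, 47, 50, 81]
pop() → 39: heap contents = [47, 50, 81]
pop() → 47: heap contents = [50, 81]
push(69): heap contents = [50, 69, 81]
push(52): heap contents = [50, 52, 69, 81]
pop() → 50: heap contents = [52, 69, 81]
pop() → 52: heap contents = [69, 81]
push(75): heap contents = [69, 75, 81]

Answer: 39 47 50 52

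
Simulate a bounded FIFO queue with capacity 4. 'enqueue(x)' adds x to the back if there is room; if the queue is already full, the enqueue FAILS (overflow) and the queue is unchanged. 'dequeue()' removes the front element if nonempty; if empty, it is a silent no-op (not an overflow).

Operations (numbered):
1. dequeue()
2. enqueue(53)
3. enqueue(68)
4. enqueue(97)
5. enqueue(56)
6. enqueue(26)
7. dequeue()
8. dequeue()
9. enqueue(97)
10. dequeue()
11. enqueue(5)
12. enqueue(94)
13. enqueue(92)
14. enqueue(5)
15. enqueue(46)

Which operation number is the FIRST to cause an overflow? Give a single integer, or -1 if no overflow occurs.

1. dequeue(): empty, no-op, size=0
2. enqueue(53): size=1
3. enqueue(68): size=2
4. enqueue(97): size=3
5. enqueue(56): size=4
6. enqueue(26): size=4=cap → OVERFLOW (fail)
7. dequeue(): size=3
8. dequeue(): size=2
9. enqueue(97): size=3
10. dequeue(): size=2
11. enqueue(5): size=3
12. enqueue(94): size=4
13. enqueue(92): size=4=cap → OVERFLOW (fail)
14. enqueue(5): size=4=cap → OVERFLOW (fail)
15. enqueue(46): size=4=cap → OVERFLOW (fail)

Answer: 6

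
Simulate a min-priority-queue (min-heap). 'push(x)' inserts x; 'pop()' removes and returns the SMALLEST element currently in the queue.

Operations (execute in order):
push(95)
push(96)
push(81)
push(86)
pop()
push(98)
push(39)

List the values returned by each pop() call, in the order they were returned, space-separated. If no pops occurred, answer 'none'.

Answer: 81

Derivation:
push(95): heap contents = [95]
push(96): heap contents = [95, 96]
push(81): heap contents = [81, 95, 96]
push(86): heap contents = [81, 86, 95, 96]
pop() → 81: heap contents = [86, 95, 96]
push(98): heap contents = [86, 95, 96, 98]
push(39): heap contents = [39, 86, 95, 96, 98]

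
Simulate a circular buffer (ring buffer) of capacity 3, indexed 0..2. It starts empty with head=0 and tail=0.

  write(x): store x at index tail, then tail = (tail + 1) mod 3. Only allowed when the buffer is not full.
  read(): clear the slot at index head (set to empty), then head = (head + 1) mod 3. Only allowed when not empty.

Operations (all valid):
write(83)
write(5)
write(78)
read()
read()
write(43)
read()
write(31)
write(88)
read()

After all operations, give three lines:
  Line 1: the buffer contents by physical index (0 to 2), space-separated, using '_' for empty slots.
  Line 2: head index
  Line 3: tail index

Answer: _ 31 88
1
0

Derivation:
write(83): buf=[83 _ _], head=0, tail=1, size=1
write(5): buf=[83 5 _], head=0, tail=2, size=2
write(78): buf=[83 5 78], head=0, tail=0, size=3
read(): buf=[_ 5 78], head=1, tail=0, size=2
read(): buf=[_ _ 78], head=2, tail=0, size=1
write(43): buf=[43 _ 78], head=2, tail=1, size=2
read(): buf=[43 _ _], head=0, tail=1, size=1
write(31): buf=[43 31 _], head=0, tail=2, size=2
write(88): buf=[43 31 88], head=0, tail=0, size=3
read(): buf=[_ 31 88], head=1, tail=0, size=2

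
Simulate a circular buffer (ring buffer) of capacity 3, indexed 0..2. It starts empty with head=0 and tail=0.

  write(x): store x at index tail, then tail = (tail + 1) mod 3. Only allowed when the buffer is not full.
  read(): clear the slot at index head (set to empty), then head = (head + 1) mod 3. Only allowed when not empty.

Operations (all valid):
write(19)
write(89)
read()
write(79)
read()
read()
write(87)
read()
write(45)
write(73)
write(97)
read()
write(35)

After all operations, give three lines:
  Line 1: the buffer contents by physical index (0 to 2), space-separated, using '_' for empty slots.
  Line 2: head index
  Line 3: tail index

Answer: 97 35 73
2
2

Derivation:
write(19): buf=[19 _ _], head=0, tail=1, size=1
write(89): buf=[19 89 _], head=0, tail=2, size=2
read(): buf=[_ 89 _], head=1, tail=2, size=1
write(79): buf=[_ 89 79], head=1, tail=0, size=2
read(): buf=[_ _ 79], head=2, tail=0, size=1
read(): buf=[_ _ _], head=0, tail=0, size=0
write(87): buf=[87 _ _], head=0, tail=1, size=1
read(): buf=[_ _ _], head=1, tail=1, size=0
write(45): buf=[_ 45 _], head=1, tail=2, size=1
write(73): buf=[_ 45 73], head=1, tail=0, size=2
write(97): buf=[97 45 73], head=1, tail=1, size=3
read(): buf=[97 _ 73], head=2, tail=1, size=2
write(35): buf=[97 35 73], head=2, tail=2, size=3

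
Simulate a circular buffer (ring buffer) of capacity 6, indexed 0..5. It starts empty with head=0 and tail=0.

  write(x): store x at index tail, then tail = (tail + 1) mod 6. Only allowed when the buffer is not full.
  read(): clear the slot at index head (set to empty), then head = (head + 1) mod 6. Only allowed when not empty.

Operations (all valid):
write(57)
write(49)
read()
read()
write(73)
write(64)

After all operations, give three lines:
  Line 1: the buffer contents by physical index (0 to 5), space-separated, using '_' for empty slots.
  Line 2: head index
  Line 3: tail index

write(57): buf=[57 _ _ _ _ _], head=0, tail=1, size=1
write(49): buf=[57 49 _ _ _ _], head=0, tail=2, size=2
read(): buf=[_ 49 _ _ _ _], head=1, tail=2, size=1
read(): buf=[_ _ _ _ _ _], head=2, tail=2, size=0
write(73): buf=[_ _ 73 _ _ _], head=2, tail=3, size=1
write(64): buf=[_ _ 73 64 _ _], head=2, tail=4, size=2

Answer: _ _ 73 64 _ _
2
4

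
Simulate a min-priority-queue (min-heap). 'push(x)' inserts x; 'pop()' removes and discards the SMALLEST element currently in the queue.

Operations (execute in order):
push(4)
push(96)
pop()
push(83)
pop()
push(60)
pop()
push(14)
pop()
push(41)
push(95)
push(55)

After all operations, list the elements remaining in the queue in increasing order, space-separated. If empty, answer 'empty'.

push(4): heap contents = [4]
push(96): heap contents = [4, 96]
pop() → 4: heap contents = [96]
push(83): heap contents = [83, 96]
pop() → 83: heap contents = [96]
push(60): heap contents = [60, 96]
pop() → 60: heap contents = [96]
push(14): heap contents = [14, 96]
pop() → 14: heap contents = [96]
push(41): heap contents = [41, 96]
push(95): heap contents = [41, 95, 96]
push(55): heap contents = [41, 55, 95, 96]

Answer: 41 55 95 96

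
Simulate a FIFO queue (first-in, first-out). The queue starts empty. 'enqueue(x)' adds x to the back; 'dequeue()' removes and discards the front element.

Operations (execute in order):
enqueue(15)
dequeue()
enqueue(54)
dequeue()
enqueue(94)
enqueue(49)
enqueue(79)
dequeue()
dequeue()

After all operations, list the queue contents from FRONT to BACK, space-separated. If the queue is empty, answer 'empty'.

Answer: 79

Derivation:
enqueue(15): [15]
dequeue(): []
enqueue(54): [54]
dequeue(): []
enqueue(94): [94]
enqueue(49): [94, 49]
enqueue(79): [94, 49, 79]
dequeue(): [49, 79]
dequeue(): [79]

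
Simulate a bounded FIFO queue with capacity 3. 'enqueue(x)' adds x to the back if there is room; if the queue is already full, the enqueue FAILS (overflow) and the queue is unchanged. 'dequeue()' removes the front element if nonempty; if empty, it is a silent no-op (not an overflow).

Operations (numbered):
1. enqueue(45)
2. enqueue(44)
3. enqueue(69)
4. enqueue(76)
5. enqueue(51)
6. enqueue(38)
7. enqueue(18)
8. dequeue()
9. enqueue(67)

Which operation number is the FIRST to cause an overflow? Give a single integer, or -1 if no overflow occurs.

1. enqueue(45): size=1
2. enqueue(44): size=2
3. enqueue(69): size=3
4. enqueue(76): size=3=cap → OVERFLOW (fail)
5. enqueue(51): size=3=cap → OVERFLOW (fail)
6. enqueue(38): size=3=cap → OVERFLOW (fail)
7. enqueue(18): size=3=cap → OVERFLOW (fail)
8. dequeue(): size=2
9. enqueue(67): size=3

Answer: 4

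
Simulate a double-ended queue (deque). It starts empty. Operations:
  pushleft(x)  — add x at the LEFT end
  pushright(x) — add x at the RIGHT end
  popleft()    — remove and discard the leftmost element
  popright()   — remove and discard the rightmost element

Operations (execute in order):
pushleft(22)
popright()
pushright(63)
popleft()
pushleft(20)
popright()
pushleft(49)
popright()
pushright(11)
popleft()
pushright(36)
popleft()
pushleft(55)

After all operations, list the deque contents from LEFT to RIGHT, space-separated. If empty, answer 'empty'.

pushleft(22): [22]
popright(): []
pushright(63): [63]
popleft(): []
pushleft(20): [20]
popright(): []
pushleft(49): [49]
popright(): []
pushright(11): [11]
popleft(): []
pushright(36): [36]
popleft(): []
pushleft(55): [55]

Answer: 55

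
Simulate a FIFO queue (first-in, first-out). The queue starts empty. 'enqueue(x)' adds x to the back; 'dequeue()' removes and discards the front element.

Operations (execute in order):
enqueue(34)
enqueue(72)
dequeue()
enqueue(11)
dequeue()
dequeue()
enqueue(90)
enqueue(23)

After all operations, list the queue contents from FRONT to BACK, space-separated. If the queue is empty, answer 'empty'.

Answer: 90 23

Derivation:
enqueue(34): [34]
enqueue(72): [34, 72]
dequeue(): [72]
enqueue(11): [72, 11]
dequeue(): [11]
dequeue(): []
enqueue(90): [90]
enqueue(23): [90, 23]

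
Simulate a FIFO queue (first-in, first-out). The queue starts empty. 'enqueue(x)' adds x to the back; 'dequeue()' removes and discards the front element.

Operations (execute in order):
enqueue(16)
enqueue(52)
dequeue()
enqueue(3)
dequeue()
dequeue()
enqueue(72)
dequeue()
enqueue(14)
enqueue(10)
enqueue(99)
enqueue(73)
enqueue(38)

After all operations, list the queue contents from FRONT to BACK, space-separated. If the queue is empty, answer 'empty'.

enqueue(16): [16]
enqueue(52): [16, 52]
dequeue(): [52]
enqueue(3): [52, 3]
dequeue(): [3]
dequeue(): []
enqueue(72): [72]
dequeue(): []
enqueue(14): [14]
enqueue(10): [14, 10]
enqueue(99): [14, 10, 99]
enqueue(73): [14, 10, 99, 73]
enqueue(38): [14, 10, 99, 73, 38]

Answer: 14 10 99 73 38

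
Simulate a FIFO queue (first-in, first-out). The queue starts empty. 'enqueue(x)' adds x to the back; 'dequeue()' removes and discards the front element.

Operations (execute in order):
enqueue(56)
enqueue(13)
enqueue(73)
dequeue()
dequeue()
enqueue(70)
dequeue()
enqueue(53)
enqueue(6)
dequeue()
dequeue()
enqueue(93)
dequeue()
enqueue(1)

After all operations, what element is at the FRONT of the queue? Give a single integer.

Answer: 93

Derivation:
enqueue(56): queue = [56]
enqueue(13): queue = [56, 13]
enqueue(73): queue = [56, 13, 73]
dequeue(): queue = [13, 73]
dequeue(): queue = [73]
enqueue(70): queue = [73, 70]
dequeue(): queue = [70]
enqueue(53): queue = [70, 53]
enqueue(6): queue = [70, 53, 6]
dequeue(): queue = [53, 6]
dequeue(): queue = [6]
enqueue(93): queue = [6, 93]
dequeue(): queue = [93]
enqueue(1): queue = [93, 1]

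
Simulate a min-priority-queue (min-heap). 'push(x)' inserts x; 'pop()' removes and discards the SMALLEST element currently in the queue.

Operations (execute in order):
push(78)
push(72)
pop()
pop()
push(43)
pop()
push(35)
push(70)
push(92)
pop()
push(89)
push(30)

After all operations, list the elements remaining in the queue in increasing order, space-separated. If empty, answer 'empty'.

Answer: 30 70 89 92

Derivation:
push(78): heap contents = [78]
push(72): heap contents = [72, 78]
pop() → 72: heap contents = [78]
pop() → 78: heap contents = []
push(43): heap contents = [43]
pop() → 43: heap contents = []
push(35): heap contents = [35]
push(70): heap contents = [35, 70]
push(92): heap contents = [35, 70, 92]
pop() → 35: heap contents = [70, 92]
push(89): heap contents = [70, 89, 92]
push(30): heap contents = [30, 70, 89, 92]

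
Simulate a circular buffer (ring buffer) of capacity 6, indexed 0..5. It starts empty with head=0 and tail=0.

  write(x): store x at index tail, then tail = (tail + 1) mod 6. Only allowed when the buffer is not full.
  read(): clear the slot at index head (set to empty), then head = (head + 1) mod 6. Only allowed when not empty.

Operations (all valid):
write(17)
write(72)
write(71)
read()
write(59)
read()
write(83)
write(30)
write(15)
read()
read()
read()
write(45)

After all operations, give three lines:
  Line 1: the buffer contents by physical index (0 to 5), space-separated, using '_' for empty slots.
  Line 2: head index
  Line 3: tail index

write(17): buf=[17 _ _ _ _ _], head=0, tail=1, size=1
write(72): buf=[17 72 _ _ _ _], head=0, tail=2, size=2
write(71): buf=[17 72 71 _ _ _], head=0, tail=3, size=3
read(): buf=[_ 72 71 _ _ _], head=1, tail=3, size=2
write(59): buf=[_ 72 71 59 _ _], head=1, tail=4, size=3
read(): buf=[_ _ 71 59 _ _], head=2, tail=4, size=2
write(83): buf=[_ _ 71 59 83 _], head=2, tail=5, size=3
write(30): buf=[_ _ 71 59 83 30], head=2, tail=0, size=4
write(15): buf=[15 _ 71 59 83 30], head=2, tail=1, size=5
read(): buf=[15 _ _ 59 83 30], head=3, tail=1, size=4
read(): buf=[15 _ _ _ 83 30], head=4, tail=1, size=3
read(): buf=[15 _ _ _ _ 30], head=5, tail=1, size=2
write(45): buf=[15 45 _ _ _ 30], head=5, tail=2, size=3

Answer: 15 45 _ _ _ 30
5
2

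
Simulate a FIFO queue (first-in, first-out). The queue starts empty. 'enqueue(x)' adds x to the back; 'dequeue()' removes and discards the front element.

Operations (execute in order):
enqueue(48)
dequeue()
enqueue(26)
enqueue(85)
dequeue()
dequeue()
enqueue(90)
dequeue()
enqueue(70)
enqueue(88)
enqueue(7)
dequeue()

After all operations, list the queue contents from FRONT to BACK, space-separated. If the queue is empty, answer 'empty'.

Answer: 88 7

Derivation:
enqueue(48): [48]
dequeue(): []
enqueue(26): [26]
enqueue(85): [26, 85]
dequeue(): [85]
dequeue(): []
enqueue(90): [90]
dequeue(): []
enqueue(70): [70]
enqueue(88): [70, 88]
enqueue(7): [70, 88, 7]
dequeue(): [88, 7]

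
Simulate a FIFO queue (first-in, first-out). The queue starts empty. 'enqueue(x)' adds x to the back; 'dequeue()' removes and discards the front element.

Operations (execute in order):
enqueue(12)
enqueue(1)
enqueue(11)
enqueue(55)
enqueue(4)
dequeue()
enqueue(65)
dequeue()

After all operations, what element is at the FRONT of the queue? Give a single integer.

Answer: 11

Derivation:
enqueue(12): queue = [12]
enqueue(1): queue = [12, 1]
enqueue(11): queue = [12, 1, 11]
enqueue(55): queue = [12, 1, 11, 55]
enqueue(4): queue = [12, 1, 11, 55, 4]
dequeue(): queue = [1, 11, 55, 4]
enqueue(65): queue = [1, 11, 55, 4, 65]
dequeue(): queue = [11, 55, 4, 65]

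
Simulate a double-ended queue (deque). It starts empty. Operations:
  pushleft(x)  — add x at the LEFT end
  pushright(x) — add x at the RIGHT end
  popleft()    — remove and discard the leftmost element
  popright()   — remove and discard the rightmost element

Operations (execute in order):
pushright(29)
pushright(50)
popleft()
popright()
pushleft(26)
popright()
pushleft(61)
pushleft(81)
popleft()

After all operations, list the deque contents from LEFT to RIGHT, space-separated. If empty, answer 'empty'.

Answer: 61

Derivation:
pushright(29): [29]
pushright(50): [29, 50]
popleft(): [50]
popright(): []
pushleft(26): [26]
popright(): []
pushleft(61): [61]
pushleft(81): [81, 61]
popleft(): [61]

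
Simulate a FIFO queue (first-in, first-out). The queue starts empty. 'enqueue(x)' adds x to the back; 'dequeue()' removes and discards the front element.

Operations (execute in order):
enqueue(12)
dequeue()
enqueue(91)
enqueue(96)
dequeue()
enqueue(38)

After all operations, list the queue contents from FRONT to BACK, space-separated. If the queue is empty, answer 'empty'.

enqueue(12): [12]
dequeue(): []
enqueue(91): [91]
enqueue(96): [91, 96]
dequeue(): [96]
enqueue(38): [96, 38]

Answer: 96 38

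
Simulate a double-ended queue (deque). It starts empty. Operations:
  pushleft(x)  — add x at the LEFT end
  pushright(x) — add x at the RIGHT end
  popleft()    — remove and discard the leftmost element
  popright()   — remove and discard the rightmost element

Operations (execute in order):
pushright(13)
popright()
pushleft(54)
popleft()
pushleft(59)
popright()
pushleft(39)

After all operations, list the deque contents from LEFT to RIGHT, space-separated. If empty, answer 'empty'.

Answer: 39

Derivation:
pushright(13): [13]
popright(): []
pushleft(54): [54]
popleft(): []
pushleft(59): [59]
popright(): []
pushleft(39): [39]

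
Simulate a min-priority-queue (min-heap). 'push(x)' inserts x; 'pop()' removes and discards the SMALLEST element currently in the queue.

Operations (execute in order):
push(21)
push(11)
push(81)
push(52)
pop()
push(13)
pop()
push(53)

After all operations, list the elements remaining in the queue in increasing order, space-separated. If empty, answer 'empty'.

push(21): heap contents = [21]
push(11): heap contents = [11, 21]
push(81): heap contents = [11, 21, 81]
push(52): heap contents = [11, 21, 52, 81]
pop() → 11: heap contents = [21, 52, 81]
push(13): heap contents = [13, 21, 52, 81]
pop() → 13: heap contents = [21, 52, 81]
push(53): heap contents = [21, 52, 53, 81]

Answer: 21 52 53 81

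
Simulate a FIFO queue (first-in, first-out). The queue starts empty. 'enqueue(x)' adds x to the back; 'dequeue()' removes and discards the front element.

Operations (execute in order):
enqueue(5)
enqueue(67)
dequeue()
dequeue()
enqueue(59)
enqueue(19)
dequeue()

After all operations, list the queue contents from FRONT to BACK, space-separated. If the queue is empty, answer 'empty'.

enqueue(5): [5]
enqueue(67): [5, 67]
dequeue(): [67]
dequeue(): []
enqueue(59): [59]
enqueue(19): [59, 19]
dequeue(): [19]

Answer: 19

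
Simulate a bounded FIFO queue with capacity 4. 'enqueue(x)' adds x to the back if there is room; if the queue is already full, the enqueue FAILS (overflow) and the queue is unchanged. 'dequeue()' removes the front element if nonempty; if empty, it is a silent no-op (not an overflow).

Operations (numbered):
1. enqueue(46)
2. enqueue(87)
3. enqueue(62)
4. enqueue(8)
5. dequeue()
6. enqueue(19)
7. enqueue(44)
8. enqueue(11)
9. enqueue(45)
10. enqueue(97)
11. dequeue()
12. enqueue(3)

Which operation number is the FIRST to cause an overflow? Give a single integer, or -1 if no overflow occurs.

1. enqueue(46): size=1
2. enqueue(87): size=2
3. enqueue(62): size=3
4. enqueue(8): size=4
5. dequeue(): size=3
6. enqueue(19): size=4
7. enqueue(44): size=4=cap → OVERFLOW (fail)
8. enqueue(11): size=4=cap → OVERFLOW (fail)
9. enqueue(45): size=4=cap → OVERFLOW (fail)
10. enqueue(97): size=4=cap → OVERFLOW (fail)
11. dequeue(): size=3
12. enqueue(3): size=4

Answer: 7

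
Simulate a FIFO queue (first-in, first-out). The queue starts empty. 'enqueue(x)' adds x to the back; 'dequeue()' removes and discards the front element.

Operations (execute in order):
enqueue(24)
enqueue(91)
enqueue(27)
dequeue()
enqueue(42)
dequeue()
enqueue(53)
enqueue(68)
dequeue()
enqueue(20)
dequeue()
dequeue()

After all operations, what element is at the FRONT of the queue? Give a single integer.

Answer: 68

Derivation:
enqueue(24): queue = [24]
enqueue(91): queue = [24, 91]
enqueue(27): queue = [24, 91, 27]
dequeue(): queue = [91, 27]
enqueue(42): queue = [91, 27, 42]
dequeue(): queue = [27, 42]
enqueue(53): queue = [27, 42, 53]
enqueue(68): queue = [27, 42, 53, 68]
dequeue(): queue = [42, 53, 68]
enqueue(20): queue = [42, 53, 68, 20]
dequeue(): queue = [53, 68, 20]
dequeue(): queue = [68, 20]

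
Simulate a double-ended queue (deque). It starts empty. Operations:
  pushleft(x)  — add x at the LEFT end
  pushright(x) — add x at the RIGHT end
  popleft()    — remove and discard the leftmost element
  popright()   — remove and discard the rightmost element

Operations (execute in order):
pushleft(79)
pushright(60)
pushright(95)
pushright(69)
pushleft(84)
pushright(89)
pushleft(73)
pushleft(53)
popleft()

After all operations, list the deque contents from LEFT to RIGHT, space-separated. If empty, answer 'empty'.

Answer: 73 84 79 60 95 69 89

Derivation:
pushleft(79): [79]
pushright(60): [79, 60]
pushright(95): [79, 60, 95]
pushright(69): [79, 60, 95, 69]
pushleft(84): [84, 79, 60, 95, 69]
pushright(89): [84, 79, 60, 95, 69, 89]
pushleft(73): [73, 84, 79, 60, 95, 69, 89]
pushleft(53): [53, 73, 84, 79, 60, 95, 69, 89]
popleft(): [73, 84, 79, 60, 95, 69, 89]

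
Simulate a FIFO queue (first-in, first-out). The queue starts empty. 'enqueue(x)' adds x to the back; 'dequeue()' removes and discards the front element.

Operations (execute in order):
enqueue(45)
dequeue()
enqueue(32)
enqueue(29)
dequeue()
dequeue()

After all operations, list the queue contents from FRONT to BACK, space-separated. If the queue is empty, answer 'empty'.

Answer: empty

Derivation:
enqueue(45): [45]
dequeue(): []
enqueue(32): [32]
enqueue(29): [32, 29]
dequeue(): [29]
dequeue(): []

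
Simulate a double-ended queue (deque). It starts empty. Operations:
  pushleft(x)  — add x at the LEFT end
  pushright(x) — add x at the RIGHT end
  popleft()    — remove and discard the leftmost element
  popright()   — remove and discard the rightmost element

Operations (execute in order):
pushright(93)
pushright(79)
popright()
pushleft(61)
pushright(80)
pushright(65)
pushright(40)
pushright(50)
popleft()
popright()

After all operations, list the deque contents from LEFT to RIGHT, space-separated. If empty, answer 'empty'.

pushright(93): [93]
pushright(79): [93, 79]
popright(): [93]
pushleft(61): [61, 93]
pushright(80): [61, 93, 80]
pushright(65): [61, 93, 80, 65]
pushright(40): [61, 93, 80, 65, 40]
pushright(50): [61, 93, 80, 65, 40, 50]
popleft(): [93, 80, 65, 40, 50]
popright(): [93, 80, 65, 40]

Answer: 93 80 65 40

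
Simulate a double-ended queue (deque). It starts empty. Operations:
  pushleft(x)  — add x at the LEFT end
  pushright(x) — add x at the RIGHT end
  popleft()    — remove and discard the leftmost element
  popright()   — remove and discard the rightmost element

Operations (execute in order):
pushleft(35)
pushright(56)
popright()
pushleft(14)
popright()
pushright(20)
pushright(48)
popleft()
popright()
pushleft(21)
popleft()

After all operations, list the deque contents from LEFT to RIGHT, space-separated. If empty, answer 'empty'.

Answer: 20

Derivation:
pushleft(35): [35]
pushright(56): [35, 56]
popright(): [35]
pushleft(14): [14, 35]
popright(): [14]
pushright(20): [14, 20]
pushright(48): [14, 20, 48]
popleft(): [20, 48]
popright(): [20]
pushleft(21): [21, 20]
popleft(): [20]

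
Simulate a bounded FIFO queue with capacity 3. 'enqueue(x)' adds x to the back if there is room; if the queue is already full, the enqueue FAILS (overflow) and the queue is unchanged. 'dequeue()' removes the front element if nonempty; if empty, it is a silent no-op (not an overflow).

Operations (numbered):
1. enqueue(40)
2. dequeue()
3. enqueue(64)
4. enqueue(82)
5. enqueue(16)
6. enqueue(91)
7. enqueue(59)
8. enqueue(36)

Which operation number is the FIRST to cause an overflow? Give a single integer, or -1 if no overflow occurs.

1. enqueue(40): size=1
2. dequeue(): size=0
3. enqueue(64): size=1
4. enqueue(82): size=2
5. enqueue(16): size=3
6. enqueue(91): size=3=cap → OVERFLOW (fail)
7. enqueue(59): size=3=cap → OVERFLOW (fail)
8. enqueue(36): size=3=cap → OVERFLOW (fail)

Answer: 6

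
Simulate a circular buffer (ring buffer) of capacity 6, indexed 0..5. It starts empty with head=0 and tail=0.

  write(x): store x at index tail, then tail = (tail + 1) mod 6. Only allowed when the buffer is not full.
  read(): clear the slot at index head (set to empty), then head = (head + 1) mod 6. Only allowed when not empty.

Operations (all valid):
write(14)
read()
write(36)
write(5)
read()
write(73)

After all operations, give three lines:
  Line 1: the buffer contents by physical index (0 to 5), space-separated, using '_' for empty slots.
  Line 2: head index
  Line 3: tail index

write(14): buf=[14 _ _ _ _ _], head=0, tail=1, size=1
read(): buf=[_ _ _ _ _ _], head=1, tail=1, size=0
write(36): buf=[_ 36 _ _ _ _], head=1, tail=2, size=1
write(5): buf=[_ 36 5 _ _ _], head=1, tail=3, size=2
read(): buf=[_ _ 5 _ _ _], head=2, tail=3, size=1
write(73): buf=[_ _ 5 73 _ _], head=2, tail=4, size=2

Answer: _ _ 5 73 _ _
2
4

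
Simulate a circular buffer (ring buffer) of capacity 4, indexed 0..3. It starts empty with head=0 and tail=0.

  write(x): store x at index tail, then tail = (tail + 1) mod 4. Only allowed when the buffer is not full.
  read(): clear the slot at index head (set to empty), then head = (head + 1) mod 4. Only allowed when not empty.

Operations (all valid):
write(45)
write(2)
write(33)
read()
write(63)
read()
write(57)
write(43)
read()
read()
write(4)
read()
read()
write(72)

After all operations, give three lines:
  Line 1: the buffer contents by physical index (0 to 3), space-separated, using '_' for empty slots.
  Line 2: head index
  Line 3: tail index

Answer: _ _ 4 72
2
0

Derivation:
write(45): buf=[45 _ _ _], head=0, tail=1, size=1
write(2): buf=[45 2 _ _], head=0, tail=2, size=2
write(33): buf=[45 2 33 _], head=0, tail=3, size=3
read(): buf=[_ 2 33 _], head=1, tail=3, size=2
write(63): buf=[_ 2 33 63], head=1, tail=0, size=3
read(): buf=[_ _ 33 63], head=2, tail=0, size=2
write(57): buf=[57 _ 33 63], head=2, tail=1, size=3
write(43): buf=[57 43 33 63], head=2, tail=2, size=4
read(): buf=[57 43 _ 63], head=3, tail=2, size=3
read(): buf=[57 43 _ _], head=0, tail=2, size=2
write(4): buf=[57 43 4 _], head=0, tail=3, size=3
read(): buf=[_ 43 4 _], head=1, tail=3, size=2
read(): buf=[_ _ 4 _], head=2, tail=3, size=1
write(72): buf=[_ _ 4 72], head=2, tail=0, size=2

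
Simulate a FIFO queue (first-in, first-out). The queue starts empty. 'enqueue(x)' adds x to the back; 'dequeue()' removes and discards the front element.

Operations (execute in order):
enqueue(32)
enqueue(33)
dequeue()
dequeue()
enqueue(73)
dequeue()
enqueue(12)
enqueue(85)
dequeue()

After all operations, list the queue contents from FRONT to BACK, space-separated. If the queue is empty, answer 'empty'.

Answer: 85

Derivation:
enqueue(32): [32]
enqueue(33): [32, 33]
dequeue(): [33]
dequeue(): []
enqueue(73): [73]
dequeue(): []
enqueue(12): [12]
enqueue(85): [12, 85]
dequeue(): [85]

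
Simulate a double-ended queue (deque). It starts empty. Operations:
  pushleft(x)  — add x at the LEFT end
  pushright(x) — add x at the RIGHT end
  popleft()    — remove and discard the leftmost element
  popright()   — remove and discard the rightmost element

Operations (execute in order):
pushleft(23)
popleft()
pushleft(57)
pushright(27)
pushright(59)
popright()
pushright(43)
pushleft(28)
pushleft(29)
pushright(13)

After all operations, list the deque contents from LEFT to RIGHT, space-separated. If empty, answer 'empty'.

pushleft(23): [23]
popleft(): []
pushleft(57): [57]
pushright(27): [57, 27]
pushright(59): [57, 27, 59]
popright(): [57, 27]
pushright(43): [57, 27, 43]
pushleft(28): [28, 57, 27, 43]
pushleft(29): [29, 28, 57, 27, 43]
pushright(13): [29, 28, 57, 27, 43, 13]

Answer: 29 28 57 27 43 13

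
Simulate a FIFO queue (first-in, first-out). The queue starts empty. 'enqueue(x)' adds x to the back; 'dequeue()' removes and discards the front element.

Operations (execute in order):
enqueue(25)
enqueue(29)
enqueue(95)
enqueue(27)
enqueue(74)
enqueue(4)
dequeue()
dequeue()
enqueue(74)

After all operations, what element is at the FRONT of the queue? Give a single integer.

Answer: 95

Derivation:
enqueue(25): queue = [25]
enqueue(29): queue = [25, 29]
enqueue(95): queue = [25, 29, 95]
enqueue(27): queue = [25, 29, 95, 27]
enqueue(74): queue = [25, 29, 95, 27, 74]
enqueue(4): queue = [25, 29, 95, 27, 74, 4]
dequeue(): queue = [29, 95, 27, 74, 4]
dequeue(): queue = [95, 27, 74, 4]
enqueue(74): queue = [95, 27, 74, 4, 74]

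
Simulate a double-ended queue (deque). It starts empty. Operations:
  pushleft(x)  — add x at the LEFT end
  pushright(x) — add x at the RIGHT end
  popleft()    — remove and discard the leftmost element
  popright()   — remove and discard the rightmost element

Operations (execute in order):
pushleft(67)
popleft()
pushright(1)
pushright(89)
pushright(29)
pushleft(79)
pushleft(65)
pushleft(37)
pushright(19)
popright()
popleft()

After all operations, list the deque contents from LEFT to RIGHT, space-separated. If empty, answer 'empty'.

pushleft(67): [67]
popleft(): []
pushright(1): [1]
pushright(89): [1, 89]
pushright(29): [1, 89, 29]
pushleft(79): [79, 1, 89, 29]
pushleft(65): [65, 79, 1, 89, 29]
pushleft(37): [37, 65, 79, 1, 89, 29]
pushright(19): [37, 65, 79, 1, 89, 29, 19]
popright(): [37, 65, 79, 1, 89, 29]
popleft(): [65, 79, 1, 89, 29]

Answer: 65 79 1 89 29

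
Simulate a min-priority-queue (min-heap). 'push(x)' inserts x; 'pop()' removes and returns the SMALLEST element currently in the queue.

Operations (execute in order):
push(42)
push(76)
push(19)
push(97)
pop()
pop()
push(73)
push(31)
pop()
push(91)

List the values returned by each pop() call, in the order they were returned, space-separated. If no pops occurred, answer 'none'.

Answer: 19 42 31

Derivation:
push(42): heap contents = [42]
push(76): heap contents = [42, 76]
push(19): heap contents = [19, 42, 76]
push(97): heap contents = [19, 42, 76, 97]
pop() → 19: heap contents = [42, 76, 97]
pop() → 42: heap contents = [76, 97]
push(73): heap contents = [73, 76, 97]
push(31): heap contents = [31, 73, 76, 97]
pop() → 31: heap contents = [73, 76, 97]
push(91): heap contents = [73, 76, 91, 97]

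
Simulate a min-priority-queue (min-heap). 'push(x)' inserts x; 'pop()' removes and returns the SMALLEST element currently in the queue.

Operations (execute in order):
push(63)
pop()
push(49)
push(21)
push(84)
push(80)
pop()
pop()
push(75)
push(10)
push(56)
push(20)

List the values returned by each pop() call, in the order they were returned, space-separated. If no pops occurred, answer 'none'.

push(63): heap contents = [63]
pop() → 63: heap contents = []
push(49): heap contents = [49]
push(21): heap contents = [21, 49]
push(84): heap contents = [21, 49, 84]
push(80): heap contents = [21, 49, 80, 84]
pop() → 21: heap contents = [49, 80, 84]
pop() → 49: heap contents = [80, 84]
push(75): heap contents = [75, 80, 84]
push(10): heap contents = [10, 75, 80, 84]
push(56): heap contents = [10, 56, 75, 80, 84]
push(20): heap contents = [10, 20, 56, 75, 80, 84]

Answer: 63 21 49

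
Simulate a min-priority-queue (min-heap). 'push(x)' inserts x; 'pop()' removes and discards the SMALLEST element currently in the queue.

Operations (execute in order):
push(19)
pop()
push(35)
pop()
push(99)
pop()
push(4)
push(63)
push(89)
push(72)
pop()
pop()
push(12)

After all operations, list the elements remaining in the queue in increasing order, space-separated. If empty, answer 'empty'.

push(19): heap contents = [19]
pop() → 19: heap contents = []
push(35): heap contents = [35]
pop() → 35: heap contents = []
push(99): heap contents = [99]
pop() → 99: heap contents = []
push(4): heap contents = [4]
push(63): heap contents = [4, 63]
push(89): heap contents = [4, 63, 89]
push(72): heap contents = [4, 63, 72, 89]
pop() → 4: heap contents = [63, 72, 89]
pop() → 63: heap contents = [72, 89]
push(12): heap contents = [12, 72, 89]

Answer: 12 72 89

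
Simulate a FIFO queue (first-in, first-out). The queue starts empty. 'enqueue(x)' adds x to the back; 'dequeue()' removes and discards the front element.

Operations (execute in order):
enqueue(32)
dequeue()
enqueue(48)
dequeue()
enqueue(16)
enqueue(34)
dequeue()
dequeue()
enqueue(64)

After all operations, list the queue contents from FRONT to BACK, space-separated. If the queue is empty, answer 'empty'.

Answer: 64

Derivation:
enqueue(32): [32]
dequeue(): []
enqueue(48): [48]
dequeue(): []
enqueue(16): [16]
enqueue(34): [16, 34]
dequeue(): [34]
dequeue(): []
enqueue(64): [64]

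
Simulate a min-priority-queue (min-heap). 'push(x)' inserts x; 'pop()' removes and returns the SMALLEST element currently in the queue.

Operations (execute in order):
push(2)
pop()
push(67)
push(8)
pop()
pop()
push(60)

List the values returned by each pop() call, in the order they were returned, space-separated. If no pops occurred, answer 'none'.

push(2): heap contents = [2]
pop() → 2: heap contents = []
push(67): heap contents = [67]
push(8): heap contents = [8, 67]
pop() → 8: heap contents = [67]
pop() → 67: heap contents = []
push(60): heap contents = [60]

Answer: 2 8 67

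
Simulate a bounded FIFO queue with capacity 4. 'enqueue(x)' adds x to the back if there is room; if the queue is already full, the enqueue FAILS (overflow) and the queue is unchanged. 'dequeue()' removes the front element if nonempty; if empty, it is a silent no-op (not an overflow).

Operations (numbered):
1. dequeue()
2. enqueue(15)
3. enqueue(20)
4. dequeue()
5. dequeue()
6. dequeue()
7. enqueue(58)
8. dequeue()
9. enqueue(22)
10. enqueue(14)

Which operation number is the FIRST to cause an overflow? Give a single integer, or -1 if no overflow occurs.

Answer: -1

Derivation:
1. dequeue(): empty, no-op, size=0
2. enqueue(15): size=1
3. enqueue(20): size=2
4. dequeue(): size=1
5. dequeue(): size=0
6. dequeue(): empty, no-op, size=0
7. enqueue(58): size=1
8. dequeue(): size=0
9. enqueue(22): size=1
10. enqueue(14): size=2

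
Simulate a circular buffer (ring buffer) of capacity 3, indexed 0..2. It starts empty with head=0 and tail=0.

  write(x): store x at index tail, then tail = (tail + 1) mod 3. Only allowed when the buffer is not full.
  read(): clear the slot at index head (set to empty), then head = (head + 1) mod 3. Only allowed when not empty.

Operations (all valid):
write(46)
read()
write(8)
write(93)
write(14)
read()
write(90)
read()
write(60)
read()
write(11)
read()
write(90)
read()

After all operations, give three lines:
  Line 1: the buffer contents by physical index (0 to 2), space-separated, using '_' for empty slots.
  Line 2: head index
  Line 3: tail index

Answer: 11 90 _
0
2

Derivation:
write(46): buf=[46 _ _], head=0, tail=1, size=1
read(): buf=[_ _ _], head=1, tail=1, size=0
write(8): buf=[_ 8 _], head=1, tail=2, size=1
write(93): buf=[_ 8 93], head=1, tail=0, size=2
write(14): buf=[14 8 93], head=1, tail=1, size=3
read(): buf=[14 _ 93], head=2, tail=1, size=2
write(90): buf=[14 90 93], head=2, tail=2, size=3
read(): buf=[14 90 _], head=0, tail=2, size=2
write(60): buf=[14 90 60], head=0, tail=0, size=3
read(): buf=[_ 90 60], head=1, tail=0, size=2
write(11): buf=[11 90 60], head=1, tail=1, size=3
read(): buf=[11 _ 60], head=2, tail=1, size=2
write(90): buf=[11 90 60], head=2, tail=2, size=3
read(): buf=[11 90 _], head=0, tail=2, size=2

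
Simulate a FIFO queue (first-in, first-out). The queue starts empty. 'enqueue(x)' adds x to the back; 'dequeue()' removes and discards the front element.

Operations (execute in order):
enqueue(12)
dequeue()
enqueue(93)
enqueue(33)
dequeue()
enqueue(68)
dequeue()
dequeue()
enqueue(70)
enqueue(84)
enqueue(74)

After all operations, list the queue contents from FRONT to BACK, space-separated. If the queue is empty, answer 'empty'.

Answer: 70 84 74

Derivation:
enqueue(12): [12]
dequeue(): []
enqueue(93): [93]
enqueue(33): [93, 33]
dequeue(): [33]
enqueue(68): [33, 68]
dequeue(): [68]
dequeue(): []
enqueue(70): [70]
enqueue(84): [70, 84]
enqueue(74): [70, 84, 74]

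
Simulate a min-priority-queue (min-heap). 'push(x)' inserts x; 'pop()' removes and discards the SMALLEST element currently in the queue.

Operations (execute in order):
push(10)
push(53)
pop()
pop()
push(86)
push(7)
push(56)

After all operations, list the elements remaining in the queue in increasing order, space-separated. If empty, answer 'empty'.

Answer: 7 56 86

Derivation:
push(10): heap contents = [10]
push(53): heap contents = [10, 53]
pop() → 10: heap contents = [53]
pop() → 53: heap contents = []
push(86): heap contents = [86]
push(7): heap contents = [7, 86]
push(56): heap contents = [7, 56, 86]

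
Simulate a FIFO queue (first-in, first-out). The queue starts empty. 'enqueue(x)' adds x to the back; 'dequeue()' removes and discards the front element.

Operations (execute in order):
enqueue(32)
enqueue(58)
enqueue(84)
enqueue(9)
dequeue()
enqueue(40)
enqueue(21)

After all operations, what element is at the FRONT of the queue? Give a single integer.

enqueue(32): queue = [32]
enqueue(58): queue = [32, 58]
enqueue(84): queue = [32, 58, 84]
enqueue(9): queue = [32, 58, 84, 9]
dequeue(): queue = [58, 84, 9]
enqueue(40): queue = [58, 84, 9, 40]
enqueue(21): queue = [58, 84, 9, 40, 21]

Answer: 58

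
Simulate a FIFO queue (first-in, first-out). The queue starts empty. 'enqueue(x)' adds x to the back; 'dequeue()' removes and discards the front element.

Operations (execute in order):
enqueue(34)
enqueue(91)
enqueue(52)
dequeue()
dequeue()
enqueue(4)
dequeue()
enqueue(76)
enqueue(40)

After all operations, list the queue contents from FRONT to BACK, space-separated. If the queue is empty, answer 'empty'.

Answer: 4 76 40

Derivation:
enqueue(34): [34]
enqueue(91): [34, 91]
enqueue(52): [34, 91, 52]
dequeue(): [91, 52]
dequeue(): [52]
enqueue(4): [52, 4]
dequeue(): [4]
enqueue(76): [4, 76]
enqueue(40): [4, 76, 40]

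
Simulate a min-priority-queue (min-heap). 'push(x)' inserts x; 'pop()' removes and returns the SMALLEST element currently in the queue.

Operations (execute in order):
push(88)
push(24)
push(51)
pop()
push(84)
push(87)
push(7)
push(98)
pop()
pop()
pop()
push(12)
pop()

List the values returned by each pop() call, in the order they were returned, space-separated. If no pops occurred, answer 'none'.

Answer: 24 7 51 84 12

Derivation:
push(88): heap contents = [88]
push(24): heap contents = [24, 88]
push(51): heap contents = [24, 51, 88]
pop() → 24: heap contents = [51, 88]
push(84): heap contents = [51, 84, 88]
push(87): heap contents = [51, 84, 87, 88]
push(7): heap contents = [7, 51, 84, 87, 88]
push(98): heap contents = [7, 51, 84, 87, 88, 98]
pop() → 7: heap contents = [51, 84, 87, 88, 98]
pop() → 51: heap contents = [84, 87, 88, 98]
pop() → 84: heap contents = [87, 88, 98]
push(12): heap contents = [12, 87, 88, 98]
pop() → 12: heap contents = [87, 88, 98]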